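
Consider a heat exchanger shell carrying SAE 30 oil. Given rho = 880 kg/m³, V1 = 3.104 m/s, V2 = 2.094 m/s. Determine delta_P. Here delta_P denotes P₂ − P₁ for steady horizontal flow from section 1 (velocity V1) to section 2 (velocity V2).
Formula: \Delta P = \frac{1}{2} \rho (V_1^2 - V_2^2)
delta_P = 0.5·880·(3.104² − 2.094²)/1000 = 2.31 kPa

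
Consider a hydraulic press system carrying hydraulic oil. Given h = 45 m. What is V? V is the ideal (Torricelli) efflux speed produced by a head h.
Formula: V = \sqrt{2 g h}
V = √(2·9.81·45) = 29.71 m/s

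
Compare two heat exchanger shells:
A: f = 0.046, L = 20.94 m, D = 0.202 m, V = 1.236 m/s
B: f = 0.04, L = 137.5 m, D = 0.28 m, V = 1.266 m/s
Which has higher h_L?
h_L(A) = 0.3713 m, h_L(B) = 1.605 m. Answer: B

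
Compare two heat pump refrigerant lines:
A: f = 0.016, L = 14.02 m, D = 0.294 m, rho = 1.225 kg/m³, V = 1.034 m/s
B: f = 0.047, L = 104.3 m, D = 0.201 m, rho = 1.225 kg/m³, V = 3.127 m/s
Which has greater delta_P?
delta_P(A) = 0.0004997 kPa, delta_P(B) = 0.1461 kPa. Answer: B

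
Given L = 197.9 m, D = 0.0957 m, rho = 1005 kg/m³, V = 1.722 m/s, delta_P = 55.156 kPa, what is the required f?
Formula: \Delta P = f \frac{L}{D} \frac{\rho V^2}{2}
Substituting knowns: 55.156 = f·(197.9/0.0957)·0.5·1005·1.722²/1000
Solving for f: f = (55.156·1000)/((197.9/0.0957)·0.5·1005·1.722²) = 0.0179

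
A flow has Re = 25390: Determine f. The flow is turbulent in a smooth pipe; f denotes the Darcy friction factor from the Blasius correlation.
Formula: f = \frac{0.316}{Re^{0.25}}
f = 0.316/25390^0.25 = 0.02503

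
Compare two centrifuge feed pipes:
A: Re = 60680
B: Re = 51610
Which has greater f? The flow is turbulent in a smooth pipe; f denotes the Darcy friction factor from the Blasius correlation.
f(A) = 0.02013, f(B) = 0.02097. Answer: B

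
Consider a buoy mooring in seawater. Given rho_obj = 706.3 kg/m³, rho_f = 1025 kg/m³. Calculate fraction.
Formula: f_{sub} = \frac{\rho_{obj}}{\rho_f}
fraction = 706.3/1025 = 0.6891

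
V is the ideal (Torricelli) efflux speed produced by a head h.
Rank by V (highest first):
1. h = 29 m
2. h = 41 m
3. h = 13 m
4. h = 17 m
Case 1: V = 23.85 m/s
Case 2: V = 28.36 m/s
Case 3: V = 15.97 m/s
Case 4: V = 18.26 m/s
Ranking (highest first): 2, 1, 4, 3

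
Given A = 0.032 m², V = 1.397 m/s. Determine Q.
Formula: Q = A V
Q = 0.032·1.397·1000 = 44.7 L/s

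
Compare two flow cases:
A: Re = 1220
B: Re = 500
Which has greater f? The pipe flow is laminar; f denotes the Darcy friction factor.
f(A) = 0.05246, f(B) = 0.128. Answer: B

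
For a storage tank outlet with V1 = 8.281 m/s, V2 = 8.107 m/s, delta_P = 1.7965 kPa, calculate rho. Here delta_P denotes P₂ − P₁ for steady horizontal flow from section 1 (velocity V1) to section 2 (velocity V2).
Formula: \Delta P = \frac{1}{2} \rho (V_1^2 - V_2^2)
Substituting knowns: 1.7965 = 0.5·rho·(8.281² − 8.107²)/1000
Solving for rho: rho = 2·(1.7965·1000)/(8.281² − 8.107²) = 1260 kg/m³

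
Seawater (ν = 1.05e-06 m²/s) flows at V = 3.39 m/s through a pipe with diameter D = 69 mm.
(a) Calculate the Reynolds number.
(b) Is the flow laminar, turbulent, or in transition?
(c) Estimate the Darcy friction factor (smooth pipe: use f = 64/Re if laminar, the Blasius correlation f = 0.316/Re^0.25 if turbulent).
(a) Re = V·D/ν = 3.39·0.069/1.05e-06 = 222770
(b) Flow regime: turbulent (Re > 4000)
(c) Friction factor: f = 0.316/Re^0.25 = 0.316/222770^0.25 = 0.01455 (Blasius is strictly valid for Re ≲ 1e5; used here as the smooth-pipe estimate the problem specifies)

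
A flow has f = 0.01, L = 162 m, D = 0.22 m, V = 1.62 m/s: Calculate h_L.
Formula: h_L = f \frac{L}{D} \frac{V^2}{2g}
h_L = 0.01·(162/0.22)·1.62²/(2·9.81) = 0.985 m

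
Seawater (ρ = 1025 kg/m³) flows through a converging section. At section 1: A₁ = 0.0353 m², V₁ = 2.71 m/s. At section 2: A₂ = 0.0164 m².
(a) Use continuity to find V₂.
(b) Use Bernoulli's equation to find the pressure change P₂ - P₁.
(a) Continuity: A₁V₁=A₂V₂ -> V₂=A₁V₁/A₂=0.0353*2.71/0.0164=5.83 m/s
(b) Bernoulli: P₂-P₁=0.5*rho*(V₁^2-V₂^2)/1000=0.5*1025*(2.71^2-5.83^2)/1000=-13.66 kPa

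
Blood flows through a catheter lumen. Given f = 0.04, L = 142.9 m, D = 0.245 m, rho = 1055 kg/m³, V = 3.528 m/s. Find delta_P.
Formula: \Delta P = f \frac{L}{D} \frac{\rho V^2}{2}
delta_P = 0.04·(142.9/0.245)·0.5·1055·3.528²/1000 = 153.2 kPa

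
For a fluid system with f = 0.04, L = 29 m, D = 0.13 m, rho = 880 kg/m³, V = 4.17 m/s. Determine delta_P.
Formula: \Delta P = f \frac{L}{D} \frac{\rho V^2}{2}
delta_P = 0.04·(29/0.13)·0.5·880·4.17²/1000 = 68.27 kPa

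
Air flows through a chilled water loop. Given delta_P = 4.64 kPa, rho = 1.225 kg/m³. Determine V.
Formula: V = \sqrt{\frac{2 \Delta P}{\rho}}
V = √(2·(4.64·1000)/1.225) = 87.04 m/s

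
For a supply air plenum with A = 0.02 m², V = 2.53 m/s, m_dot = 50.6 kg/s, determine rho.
Formula: \dot{m} = \rho A V
Substituting knowns: 50.6 = rho·0.02·2.53
Solving for rho: rho = 50.6/(0.02·2.53) = 1000 kg/m³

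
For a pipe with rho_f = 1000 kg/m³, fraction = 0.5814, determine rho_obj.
Formula: f_{sub} = \frac{\rho_{obj}}{\rho_f}
Substituting knowns: 0.5814 = rho_obj/1000
Solving for rho_obj: rho_obj = 0.5814·1000 = 581.4 kg/m³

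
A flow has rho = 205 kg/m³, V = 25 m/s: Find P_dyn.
Formula: P_{dyn} = \frac{1}{2} \rho V^2
P_dyn = 0.5·205·25²/1000 = 64.06 kPa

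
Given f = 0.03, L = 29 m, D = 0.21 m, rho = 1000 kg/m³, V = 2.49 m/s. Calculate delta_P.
Formula: \Delta P = f \frac{L}{D} \frac{\rho V^2}{2}
delta_P = 0.03·(29/0.21)·0.5·1000·2.49²/1000 = 12.84 kPa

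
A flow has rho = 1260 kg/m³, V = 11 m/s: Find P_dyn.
Formula: P_{dyn} = \frac{1}{2} \rho V^2
P_dyn = 0.5·1260·11²/1000 = 76.23 kPa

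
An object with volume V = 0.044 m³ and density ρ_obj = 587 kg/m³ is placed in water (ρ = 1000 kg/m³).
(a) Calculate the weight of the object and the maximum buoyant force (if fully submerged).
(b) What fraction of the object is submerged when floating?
(a) W=rho_obj*g*V=587*9.81*0.044=253.4 N; F_B(max)=rho*g*V=1000*9.81*0.044=431.6 N
(b) Floating fraction=rho_obj/rho=587/1000=0.587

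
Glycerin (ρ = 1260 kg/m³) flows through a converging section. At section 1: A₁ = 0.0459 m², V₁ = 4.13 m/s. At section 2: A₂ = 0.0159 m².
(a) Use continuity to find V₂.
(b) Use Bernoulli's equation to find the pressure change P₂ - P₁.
(a) Continuity: A₁V₁=A₂V₂ -> V₂=A₁V₁/A₂=0.0459*4.13/0.0159=11.92 m/s
(b) Bernoulli: P₂-P₁=0.5*rho*(V₁^2-V₂^2)/1000=0.5*1260*(4.13^2-11.92^2)/1000=-78.77 kPa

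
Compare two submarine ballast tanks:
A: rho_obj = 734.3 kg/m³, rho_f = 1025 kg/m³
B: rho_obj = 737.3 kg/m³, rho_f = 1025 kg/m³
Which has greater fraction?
fraction(A) = 0.7164, fraction(B) = 0.7193. Answer: B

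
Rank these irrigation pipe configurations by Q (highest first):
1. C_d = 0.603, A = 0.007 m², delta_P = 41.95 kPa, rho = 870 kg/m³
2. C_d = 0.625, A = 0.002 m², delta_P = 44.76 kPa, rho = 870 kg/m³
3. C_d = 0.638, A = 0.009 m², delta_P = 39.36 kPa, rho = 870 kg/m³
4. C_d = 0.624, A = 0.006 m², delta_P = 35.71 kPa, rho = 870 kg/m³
Case 1: Q = 41.45 L/s
Case 2: Q = 12.68 L/s
Case 3: Q = 54.62 L/s
Case 4: Q = 33.92 L/s
Ranking (highest first): 3, 1, 4, 2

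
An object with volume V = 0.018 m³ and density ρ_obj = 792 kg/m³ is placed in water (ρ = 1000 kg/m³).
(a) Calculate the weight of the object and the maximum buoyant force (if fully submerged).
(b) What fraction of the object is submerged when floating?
(a) W=rho_obj*g*V=792*9.81*0.018=139.9 N; F_B(max)=rho*g*V=1000*9.81*0.018=176.6 N
(b) Floating fraction=rho_obj/rho=792/1000=0.792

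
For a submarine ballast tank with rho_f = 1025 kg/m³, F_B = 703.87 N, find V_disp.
Formula: F_B = \rho_f g V_{disp}
Substituting knowns: 703.87 = 1025·9.81·V_disp
Solving for V_disp: V_disp = 703.87/(1025·9.81) = 0.07 m³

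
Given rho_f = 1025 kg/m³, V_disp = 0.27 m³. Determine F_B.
Formula: F_B = \rho_f g V_{disp}
F_B = 1025·9.81·0.27 = 2715 N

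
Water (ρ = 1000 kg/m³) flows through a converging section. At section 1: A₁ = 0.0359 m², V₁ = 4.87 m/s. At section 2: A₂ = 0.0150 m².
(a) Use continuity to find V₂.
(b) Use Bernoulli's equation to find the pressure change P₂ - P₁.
(a) Continuity: A₁V₁=A₂V₂ -> V₂=A₁V₁/A₂=0.0359*4.87/0.0150=11.66 m/s
(b) Bernoulli: P₂-P₁=0.5*rho*(V₁^2-V₂^2)/1000=0.5*1000*(4.87^2-11.66^2)/1000=-56.12 kPa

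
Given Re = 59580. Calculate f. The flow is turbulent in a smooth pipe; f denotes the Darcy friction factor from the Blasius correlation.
Formula: f = \frac{0.316}{Re^{0.25}}
f = 0.316/59580^0.25 = 0.02023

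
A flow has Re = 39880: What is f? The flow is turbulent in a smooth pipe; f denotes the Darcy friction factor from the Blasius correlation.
Formula: f = \frac{0.316}{Re^{0.25}}
f = 0.316/39880^0.25 = 0.02236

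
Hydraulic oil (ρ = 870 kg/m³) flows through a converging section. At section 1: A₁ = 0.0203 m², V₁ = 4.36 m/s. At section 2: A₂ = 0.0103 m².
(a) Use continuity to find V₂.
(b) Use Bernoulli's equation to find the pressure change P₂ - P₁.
(a) Continuity: A₁V₁=A₂V₂ -> V₂=A₁V₁/A₂=0.0203*4.36/0.0103=8.59 m/s
(b) Bernoulli: P₂-P₁=0.5*rho*(V₁^2-V₂^2)/1000=0.5*870*(4.36^2-8.59^2)/1000=-23.83 kPa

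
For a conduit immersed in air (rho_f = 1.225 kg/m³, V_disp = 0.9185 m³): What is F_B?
Formula: F_B = \rho_f g V_{disp}
F_B = 1.225·9.81·0.9185 = 11.04 N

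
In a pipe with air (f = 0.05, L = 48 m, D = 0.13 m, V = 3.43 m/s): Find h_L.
Formula: h_L = f \frac{L}{D} \frac{V^2}{2g}
h_L = 0.05·(48/0.13)·3.43²/(2·9.81) = 11.07 m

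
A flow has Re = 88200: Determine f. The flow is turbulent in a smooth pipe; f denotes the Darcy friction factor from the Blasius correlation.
Formula: f = \frac{0.316}{Re^{0.25}}
f = 0.316/88200^0.25 = 0.01834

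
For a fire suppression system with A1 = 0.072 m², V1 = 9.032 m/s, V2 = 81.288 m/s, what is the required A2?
Formula: V_2 = \frac{A_1 V_1}{A_2}
Substituting knowns: 81.288 = 0.072·9.032/A2
Solving for A2: A2 = 0.072·9.032/81.288 = 0.008 m²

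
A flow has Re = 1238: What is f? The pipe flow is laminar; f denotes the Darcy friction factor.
Formula: f = \frac{64}{Re}
f = 64/1238 = 0.0517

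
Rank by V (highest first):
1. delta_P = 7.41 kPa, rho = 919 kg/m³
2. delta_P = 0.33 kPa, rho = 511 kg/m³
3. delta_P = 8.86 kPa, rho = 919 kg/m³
Case 1: V = 4.016 m/s
Case 2: V = 1.136 m/s
Case 3: V = 4.391 m/s
Ranking (highest first): 3, 1, 2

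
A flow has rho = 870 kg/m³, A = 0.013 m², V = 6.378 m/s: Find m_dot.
Formula: \dot{m} = \rho A V
m_dot = 870·0.013·6.378 = 72.14 kg/s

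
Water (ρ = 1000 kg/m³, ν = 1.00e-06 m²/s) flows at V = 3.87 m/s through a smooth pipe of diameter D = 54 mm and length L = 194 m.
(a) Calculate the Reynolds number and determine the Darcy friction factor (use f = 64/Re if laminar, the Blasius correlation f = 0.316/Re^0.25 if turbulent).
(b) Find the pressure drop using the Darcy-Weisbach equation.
(a) Re = V·D/ν = 3.87·0.054/1.00e-06 = 208980 → turbulent (Re > 4000); f = 0.316/Re^0.25 = 0.316/208980^0.25 = 0.01478 (Blasius is strictly valid for Re ≲ 1e5; used here as the smooth-pipe estimate the problem specifies)
(b) Darcy-Weisbach: ΔP = f·(L/D)·½ρV²/1000 = 0.01478·(194/0.054)·½·1000·3.87²/1000 = 397.6 kPa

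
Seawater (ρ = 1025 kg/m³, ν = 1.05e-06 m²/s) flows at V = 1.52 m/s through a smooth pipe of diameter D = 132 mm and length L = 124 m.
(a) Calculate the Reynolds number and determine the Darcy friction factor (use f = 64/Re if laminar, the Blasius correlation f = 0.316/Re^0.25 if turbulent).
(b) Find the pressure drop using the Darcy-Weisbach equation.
(a) Re = V·D/ν = 1.52·0.132/1.05e-06 = 191090 → turbulent (Re > 4000); f = 0.316/Re^0.25 = 0.316/191090^0.25 = 0.015114 (Blasius is strictly valid for Re ≲ 1e5; used here as the smooth-pipe estimate the problem specifies)
(b) Darcy-Weisbach: ΔP = f·(L/D)·½ρV²/1000 = 0.015114·(124/0.132)·½·1025·1.52²/1000 = 16.81 kPa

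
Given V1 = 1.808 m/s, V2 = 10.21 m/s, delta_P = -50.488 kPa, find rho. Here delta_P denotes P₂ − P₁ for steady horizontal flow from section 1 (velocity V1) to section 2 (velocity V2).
Formula: \Delta P = \frac{1}{2} \rho (V_1^2 - V_2^2)
Substituting knowns: -50.488 = 0.5·rho·(1.808² − 10.21²)/1000
Solving for rho: rho = 2·(-50.488·1000)/(1.808² − 10.21²) = 1000 kg/m³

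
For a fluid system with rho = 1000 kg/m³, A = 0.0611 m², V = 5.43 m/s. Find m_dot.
Formula: \dot{m} = \rho A V
m_dot = 1000·0.0611·5.43 = 331.8 kg/s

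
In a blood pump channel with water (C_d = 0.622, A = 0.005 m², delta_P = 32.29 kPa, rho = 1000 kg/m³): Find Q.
Formula: Q = C_d A \sqrt{\frac{2 \Delta P}{\rho}}
Q = 0.622·0.005·√(2·(32.29·1000)/1000)·1000 = 24.99 L/s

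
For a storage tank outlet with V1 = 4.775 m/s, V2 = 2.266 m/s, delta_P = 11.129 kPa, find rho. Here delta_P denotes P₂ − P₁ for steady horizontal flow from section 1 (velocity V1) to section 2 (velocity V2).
Formula: \Delta P = \frac{1}{2} \rho (V_1^2 - V_2^2)
Substituting knowns: 11.129 = 0.5·rho·(4.775² − 2.266²)/1000
Solving for rho: rho = 2·(11.129·1000)/(4.775² − 2.266²) = 1260 kg/m³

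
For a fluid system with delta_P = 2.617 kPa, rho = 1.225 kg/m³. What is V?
Formula: V = \sqrt{\frac{2 \Delta P}{\rho}}
V = √(2·(2.617·1000)/1.225) = 65.37 m/s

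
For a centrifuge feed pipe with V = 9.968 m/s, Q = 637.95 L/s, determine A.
Formula: Q = A V
Substituting knowns: 637.95 = A·9.968·1000
Solving for A: A = (637.95/1000)/9.968 = 0.064 m²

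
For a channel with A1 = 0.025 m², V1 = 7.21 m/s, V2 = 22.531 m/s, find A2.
Formula: V_2 = \frac{A_1 V_1}{A_2}
Substituting knowns: 22.531 = 0.025·7.21/A2
Solving for A2: A2 = 0.025·7.21/22.531 = 0.008 m²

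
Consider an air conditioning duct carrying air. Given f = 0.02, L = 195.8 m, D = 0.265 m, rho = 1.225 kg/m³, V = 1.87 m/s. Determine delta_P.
Formula: \Delta P = f \frac{L}{D} \frac{\rho V^2}{2}
delta_P = 0.02·(195.8/0.265)·0.5·1.225·1.87²/1000 = 0.03165 kPa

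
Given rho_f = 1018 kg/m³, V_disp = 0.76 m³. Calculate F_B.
Formula: F_B = \rho_f g V_{disp}
F_B = 1018·9.81·0.76 = 7590 N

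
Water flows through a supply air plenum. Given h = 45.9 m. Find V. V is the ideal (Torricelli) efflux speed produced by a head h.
Formula: V = \sqrt{2 g h}
V = √(2·9.81·45.9) = 30.01 m/s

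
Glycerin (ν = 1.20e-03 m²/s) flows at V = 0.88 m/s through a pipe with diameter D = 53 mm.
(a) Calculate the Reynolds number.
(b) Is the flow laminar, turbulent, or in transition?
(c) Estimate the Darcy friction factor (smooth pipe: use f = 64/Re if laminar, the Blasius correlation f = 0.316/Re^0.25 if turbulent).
(a) Re = V·D/ν = 0.88·0.053/1.20e-03 = 38.867
(b) Flow regime: laminar (Re < 2300)
(c) Friction factor: f = 64/Re = 64/38.867 = 1.647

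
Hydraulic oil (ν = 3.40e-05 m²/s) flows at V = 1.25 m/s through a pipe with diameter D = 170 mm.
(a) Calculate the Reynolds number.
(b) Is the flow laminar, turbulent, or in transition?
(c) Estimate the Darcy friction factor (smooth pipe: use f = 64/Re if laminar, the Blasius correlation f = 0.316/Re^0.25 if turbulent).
(a) Re = V·D/ν = 1.25·0.17/3.40e-05 = 6250
(b) Flow regime: turbulent (Re > 4000)
(c) Friction factor: f = 0.316/Re^0.25 = 0.316/6250^0.25 = 0.03554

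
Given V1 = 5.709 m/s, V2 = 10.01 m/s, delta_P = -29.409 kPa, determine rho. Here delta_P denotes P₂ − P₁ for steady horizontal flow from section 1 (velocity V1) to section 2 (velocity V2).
Formula: \Delta P = \frac{1}{2} \rho (V_1^2 - V_2^2)
Substituting knowns: -29.409 = 0.5·rho·(5.709² − 10.01²)/1000
Solving for rho: rho = 2·(-29.409·1000)/(5.709² − 10.01²) = 870 kg/m³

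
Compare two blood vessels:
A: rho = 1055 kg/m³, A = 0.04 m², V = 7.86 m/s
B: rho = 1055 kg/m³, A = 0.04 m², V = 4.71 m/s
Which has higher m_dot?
m_dot(A) = 331.7 kg/s, m_dot(B) = 198.8 kg/s. Answer: A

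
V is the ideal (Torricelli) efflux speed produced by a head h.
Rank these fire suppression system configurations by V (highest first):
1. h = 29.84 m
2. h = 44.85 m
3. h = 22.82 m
Case 1: V = 24.2 m/s
Case 2: V = 29.66 m/s
Case 3: V = 21.16 m/s
Ranking (highest first): 2, 1, 3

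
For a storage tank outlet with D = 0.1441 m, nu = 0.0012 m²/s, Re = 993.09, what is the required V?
Formula: Re = \frac{V D}{\nu}
Substituting knowns: 993.09 = V·0.1441/0.0012
Solving for V: V = 993.09·0.0012/0.1441 = 8.27 m/s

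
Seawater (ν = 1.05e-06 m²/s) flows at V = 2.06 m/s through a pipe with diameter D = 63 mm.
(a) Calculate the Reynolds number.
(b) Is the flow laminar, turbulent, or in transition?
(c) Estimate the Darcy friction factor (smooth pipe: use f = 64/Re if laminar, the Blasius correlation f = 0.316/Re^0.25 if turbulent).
(a) Re = V·D/ν = 2.06·0.063/1.05e-06 = 123600
(b) Flow regime: turbulent (Re > 4000)
(c) Friction factor: f = 0.316/Re^0.25 = 0.316/123600^0.25 = 0.01685 (Blasius is strictly valid for Re ≲ 1e5; used here as the smooth-pipe estimate the problem specifies)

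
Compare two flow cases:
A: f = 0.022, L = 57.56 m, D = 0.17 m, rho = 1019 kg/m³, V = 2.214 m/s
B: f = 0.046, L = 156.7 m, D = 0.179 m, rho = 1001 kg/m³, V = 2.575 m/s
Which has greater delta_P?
delta_P(A) = 18.6 kPa, delta_P(B) = 133.6 kPa. Answer: B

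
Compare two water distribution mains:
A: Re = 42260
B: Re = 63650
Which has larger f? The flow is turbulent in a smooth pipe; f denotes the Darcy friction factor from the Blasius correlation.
f(A) = 0.02204, f(B) = 0.01989. Answer: A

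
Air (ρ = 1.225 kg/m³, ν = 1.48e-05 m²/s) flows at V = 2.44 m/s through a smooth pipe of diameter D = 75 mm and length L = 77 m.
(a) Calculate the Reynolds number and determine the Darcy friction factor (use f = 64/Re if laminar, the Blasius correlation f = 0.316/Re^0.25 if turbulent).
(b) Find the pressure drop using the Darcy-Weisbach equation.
(a) Re = V·D/ν = 2.44·0.075/1.48e-05 = 12365 → turbulent (Re > 4000); f = 0.316/Re^0.25 = 0.316/12365^0.25 = 0.029967
(b) Darcy-Weisbach: ΔP = f·(L/D)·½ρV²/1000 = 0.029967·(77/0.075)·½·1.225·2.44²/1000 = 0.1122 kPa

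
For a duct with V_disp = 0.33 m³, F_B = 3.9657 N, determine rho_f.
Formula: F_B = \rho_f g V_{disp}
Substituting knowns: 3.9657 = rho_f·9.81·0.33
Solving for rho_f: rho_f = 3.9657/(9.81·0.33) = 1.225 kg/m³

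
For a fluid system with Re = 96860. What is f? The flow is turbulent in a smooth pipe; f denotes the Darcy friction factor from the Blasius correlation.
Formula: f = \frac{0.316}{Re^{0.25}}
f = 0.316/96860^0.25 = 0.01791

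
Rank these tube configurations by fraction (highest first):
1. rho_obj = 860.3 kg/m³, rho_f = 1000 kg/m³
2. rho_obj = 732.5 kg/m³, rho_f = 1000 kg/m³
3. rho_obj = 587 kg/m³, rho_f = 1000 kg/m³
Case 1: fraction = 0.8603
Case 2: fraction = 0.7325
Case 3: fraction = 0.587
Ranking (highest first): 1, 2, 3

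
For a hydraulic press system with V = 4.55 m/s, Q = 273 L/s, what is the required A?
Formula: Q = A V
Substituting knowns: 273 = A·4.55·1000
Solving for A: A = (273/1000)/4.55 = 0.06 m²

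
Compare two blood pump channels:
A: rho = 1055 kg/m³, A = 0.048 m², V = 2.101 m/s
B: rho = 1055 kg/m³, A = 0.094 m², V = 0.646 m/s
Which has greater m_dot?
m_dot(A) = 106.4 kg/s, m_dot(B) = 64.06 kg/s. Answer: A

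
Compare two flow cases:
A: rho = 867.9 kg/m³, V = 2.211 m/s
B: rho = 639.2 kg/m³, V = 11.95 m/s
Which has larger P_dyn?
P_dyn(A) = 2.121 kPa, P_dyn(B) = 45.64 kPa. Answer: B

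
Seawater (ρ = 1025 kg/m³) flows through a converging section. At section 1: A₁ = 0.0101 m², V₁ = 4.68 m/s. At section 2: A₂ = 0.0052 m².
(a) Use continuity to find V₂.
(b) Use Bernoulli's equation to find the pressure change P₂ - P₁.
(a) Continuity: A₁V₁=A₂V₂ -> V₂=A₁V₁/A₂=0.0101*4.68/0.0052=9.09 m/s
(b) Bernoulli: P₂-P₁=0.5*rho*(V₁^2-V₂^2)/1000=0.5*1025*(4.68^2-9.09^2)/1000=-31.12 kPa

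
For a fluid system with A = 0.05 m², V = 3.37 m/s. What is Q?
Formula: Q = A V
Q = 0.05·3.37·1000 = 168.5 L/s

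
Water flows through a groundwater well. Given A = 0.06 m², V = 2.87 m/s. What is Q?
Formula: Q = A V
Q = 0.06·2.87·1000 = 172.2 L/s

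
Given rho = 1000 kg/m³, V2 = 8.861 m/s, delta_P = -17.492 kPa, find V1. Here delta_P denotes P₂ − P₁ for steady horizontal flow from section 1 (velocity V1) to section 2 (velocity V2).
Formula: \Delta P = \frac{1}{2} \rho (V_1^2 - V_2^2)
Substituting knowns: -17.492 = 0.5·1000·(V1² − 8.861²)/1000
Solving for V1: V1 = √(8.861² + 2·(-17.492·1000)/1000) = 6.598 m/s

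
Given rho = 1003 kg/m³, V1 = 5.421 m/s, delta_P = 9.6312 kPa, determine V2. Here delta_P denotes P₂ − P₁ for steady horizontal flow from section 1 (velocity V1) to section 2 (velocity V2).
Formula: \Delta P = \frac{1}{2} \rho (V_1^2 - V_2^2)
Substituting knowns: 9.6312 = 0.5·1003·(5.421² − V2²)/1000
Solving for V2: V2 = √(5.421² − 2·(9.6312·1000)/1003) = 3.191 m/s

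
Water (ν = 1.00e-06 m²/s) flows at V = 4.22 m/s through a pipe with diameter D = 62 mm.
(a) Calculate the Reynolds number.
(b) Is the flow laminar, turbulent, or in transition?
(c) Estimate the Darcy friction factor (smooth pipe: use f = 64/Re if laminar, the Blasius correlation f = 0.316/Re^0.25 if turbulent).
(a) Re = V·D/ν = 4.22·0.062/1.00e-06 = 261640
(b) Flow regime: turbulent (Re > 4000)
(c) Friction factor: f = 0.316/Re^0.25 = 0.316/261640^0.25 = 0.01397 (Blasius is strictly valid for Re ≲ 1e5; used here as the smooth-pipe estimate the problem specifies)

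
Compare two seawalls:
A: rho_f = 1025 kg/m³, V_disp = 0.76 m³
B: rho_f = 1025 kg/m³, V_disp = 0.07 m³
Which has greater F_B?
F_B(A) = 7642 N, F_B(B) = 703.9 N. Answer: A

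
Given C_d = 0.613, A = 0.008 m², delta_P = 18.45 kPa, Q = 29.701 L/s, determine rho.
Formula: Q = C_d A \sqrt{\frac{2 \Delta P}{\rho}}
Substituting knowns: 29.701 = 0.613·0.008·√(2·(18.45·1000)/rho)·1000
Solving for rho: rho = 2·(18.45·1000)/((29.701/1000)/(0.613·0.008))² = 1006 kg/m³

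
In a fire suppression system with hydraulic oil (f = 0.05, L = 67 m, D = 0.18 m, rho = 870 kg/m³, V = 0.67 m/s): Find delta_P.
Formula: \Delta P = f \frac{L}{D} \frac{\rho V^2}{2}
delta_P = 0.05·(67/0.18)·0.5·870·0.67²/1000 = 3.634 kPa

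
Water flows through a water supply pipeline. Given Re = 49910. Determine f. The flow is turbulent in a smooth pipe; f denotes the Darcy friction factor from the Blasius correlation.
Formula: f = \frac{0.316}{Re^{0.25}}
f = 0.316/49910^0.25 = 0.02114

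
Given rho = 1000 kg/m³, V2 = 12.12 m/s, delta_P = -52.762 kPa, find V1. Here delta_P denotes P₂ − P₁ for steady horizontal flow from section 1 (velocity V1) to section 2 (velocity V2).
Formula: \Delta P = \frac{1}{2} \rho (V_1^2 - V_2^2)
Substituting knowns: -52.762 = 0.5·1000·(V1² − 12.12²)/1000
Solving for V1: V1 = √(12.12² + 2·(-52.762·1000)/1000) = 6.432 m/s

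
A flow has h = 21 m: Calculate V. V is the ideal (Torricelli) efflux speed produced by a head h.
Formula: V = \sqrt{2 g h}
V = √(2·9.81·21) = 20.3 m/s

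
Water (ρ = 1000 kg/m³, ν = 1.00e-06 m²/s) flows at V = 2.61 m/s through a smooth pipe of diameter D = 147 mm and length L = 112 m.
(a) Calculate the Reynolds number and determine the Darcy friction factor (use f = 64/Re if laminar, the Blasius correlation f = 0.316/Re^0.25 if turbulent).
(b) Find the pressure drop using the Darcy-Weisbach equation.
(a) Re = V·D/ν = 2.61·0.147/1.00e-06 = 383670 → turbulent (Re > 4000); f = 0.316/Re^0.25 = 0.316/383670^0.25 = 0.012697 (Blasius is strictly valid for Re ≲ 1e5; used here as the smooth-pipe estimate the problem specifies)
(b) Darcy-Weisbach: ΔP = f·(L/D)·½ρV²/1000 = 0.012697·(112/0.147)·½·1000·2.61²/1000 = 32.95 kPa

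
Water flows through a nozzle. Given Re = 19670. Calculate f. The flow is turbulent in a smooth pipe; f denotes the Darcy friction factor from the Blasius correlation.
Formula: f = \frac{0.316}{Re^{0.25}}
f = 0.316/19670^0.25 = 0.02668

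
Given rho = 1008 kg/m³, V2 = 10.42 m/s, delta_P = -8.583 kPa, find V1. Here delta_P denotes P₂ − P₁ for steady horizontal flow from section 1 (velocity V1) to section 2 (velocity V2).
Formula: \Delta P = \frac{1}{2} \rho (V_1^2 - V_2^2)
Substituting knowns: -8.583 = 0.5·1008·(V1² − 10.42²)/1000
Solving for V1: V1 = √(10.42² + 2·(-8.583·1000)/1008) = 9.568 m/s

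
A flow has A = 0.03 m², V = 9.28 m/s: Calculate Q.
Formula: Q = A V
Q = 0.03·9.28·1000 = 278.4 L/s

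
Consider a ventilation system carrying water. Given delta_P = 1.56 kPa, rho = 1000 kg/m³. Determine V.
Formula: V = \sqrt{\frac{2 \Delta P}{\rho}}
V = √(2·(1.56·1000)/1000) = 1.766 m/s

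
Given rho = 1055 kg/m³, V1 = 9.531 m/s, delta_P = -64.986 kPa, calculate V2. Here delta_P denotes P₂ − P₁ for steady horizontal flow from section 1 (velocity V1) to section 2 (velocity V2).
Formula: \Delta P = \frac{1}{2} \rho (V_1^2 - V_2^2)
Substituting knowns: -64.986 = 0.5·1055·(9.531² − V2²)/1000
Solving for V2: V2 = √(9.531² − 2·(-64.986·1000)/1055) = 14.63 m/s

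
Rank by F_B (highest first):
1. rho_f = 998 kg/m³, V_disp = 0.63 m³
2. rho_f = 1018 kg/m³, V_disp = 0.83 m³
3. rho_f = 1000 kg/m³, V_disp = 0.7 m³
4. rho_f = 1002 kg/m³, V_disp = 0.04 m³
Case 1: F_B = 6168 N
Case 2: F_B = 8289 N
Case 3: F_B = 6867 N
Case 4: F_B = 393.2 N
Ranking (highest first): 2, 3, 1, 4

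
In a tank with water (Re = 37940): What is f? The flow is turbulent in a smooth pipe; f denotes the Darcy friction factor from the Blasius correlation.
Formula: f = \frac{0.316}{Re^{0.25}}
f = 0.316/37940^0.25 = 0.02264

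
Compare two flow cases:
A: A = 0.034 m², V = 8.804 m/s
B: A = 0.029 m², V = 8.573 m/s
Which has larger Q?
Q(A) = 299.3 L/s, Q(B) = 248.6 L/s. Answer: A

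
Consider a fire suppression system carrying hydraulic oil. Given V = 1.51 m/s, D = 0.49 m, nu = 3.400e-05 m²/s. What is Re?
Formula: Re = \frac{V D}{\nu}
Re = 1.51·0.49/3.400e-05 = 21762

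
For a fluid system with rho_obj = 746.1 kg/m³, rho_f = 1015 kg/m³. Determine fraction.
Formula: f_{sub} = \frac{\rho_{obj}}{\rho_f}
fraction = 746.1/1015 = 0.7351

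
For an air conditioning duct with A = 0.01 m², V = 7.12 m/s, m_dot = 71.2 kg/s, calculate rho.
Formula: \dot{m} = \rho A V
Substituting knowns: 71.2 = rho·0.01·7.12
Solving for rho: rho = 71.2/(0.01·7.12) = 1000 kg/m³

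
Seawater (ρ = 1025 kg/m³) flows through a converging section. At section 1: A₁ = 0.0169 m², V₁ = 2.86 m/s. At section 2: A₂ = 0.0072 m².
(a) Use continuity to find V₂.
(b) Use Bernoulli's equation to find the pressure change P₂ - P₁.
(a) Continuity: A₁V₁=A₂V₂ -> V₂=A₁V₁/A₂=0.0169*2.86/0.0072=6.71 m/s
(b) Bernoulli: P₂-P₁=0.5*rho*(V₁^2-V₂^2)/1000=0.5*1025*(2.86^2-6.71^2)/1000=-18.88 kPa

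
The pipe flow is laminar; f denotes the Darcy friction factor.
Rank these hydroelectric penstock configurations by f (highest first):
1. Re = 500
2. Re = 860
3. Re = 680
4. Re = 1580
Case 1: f = 0.128
Case 2: f = 0.07442
Case 3: f = 0.09412
Case 4: f = 0.04051
Ranking (highest first): 1, 3, 2, 4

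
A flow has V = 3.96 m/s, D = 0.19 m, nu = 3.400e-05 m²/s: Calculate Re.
Formula: Re = \frac{V D}{\nu}
Re = 3.96·0.19/3.400e-05 = 22129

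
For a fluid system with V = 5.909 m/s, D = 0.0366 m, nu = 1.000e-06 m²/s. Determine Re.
Formula: Re = \frac{V D}{\nu}
Re = 5.909·0.0366/1.000e-06 = 216269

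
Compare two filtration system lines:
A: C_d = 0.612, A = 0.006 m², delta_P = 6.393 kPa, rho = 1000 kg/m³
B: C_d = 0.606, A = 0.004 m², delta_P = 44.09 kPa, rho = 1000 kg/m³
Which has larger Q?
Q(A) = 13.13 L/s, Q(B) = 22.76 L/s. Answer: B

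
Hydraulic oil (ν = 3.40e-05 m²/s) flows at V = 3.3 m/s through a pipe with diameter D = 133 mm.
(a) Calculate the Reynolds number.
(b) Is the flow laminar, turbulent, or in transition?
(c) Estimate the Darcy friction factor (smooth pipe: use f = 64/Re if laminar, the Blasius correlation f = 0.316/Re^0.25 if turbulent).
(a) Re = V·D/ν = 3.3·0.133/3.40e-05 = 12909
(b) Flow regime: turbulent (Re > 4000)
(c) Friction factor: f = 0.316/Re^0.25 = 0.316/12909^0.25 = 0.02965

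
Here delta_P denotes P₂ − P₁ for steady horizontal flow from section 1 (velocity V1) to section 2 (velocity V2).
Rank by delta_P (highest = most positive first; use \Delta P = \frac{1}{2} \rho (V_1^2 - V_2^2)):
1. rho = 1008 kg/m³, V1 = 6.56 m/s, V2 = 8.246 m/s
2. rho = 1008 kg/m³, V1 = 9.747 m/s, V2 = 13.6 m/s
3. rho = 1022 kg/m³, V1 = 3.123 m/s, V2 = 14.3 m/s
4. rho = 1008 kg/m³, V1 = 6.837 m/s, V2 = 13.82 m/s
Case 1: delta_P = -12.58 kPa
Case 2: delta_P = -45.34 kPa
Case 3: delta_P = -99.51 kPa
Case 4: delta_P = -72.7 kPa
Ranking (highest first): 1, 2, 4, 3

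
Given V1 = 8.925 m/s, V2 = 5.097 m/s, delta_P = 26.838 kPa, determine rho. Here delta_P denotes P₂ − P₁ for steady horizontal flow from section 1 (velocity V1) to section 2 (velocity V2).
Formula: \Delta P = \frac{1}{2} \rho (V_1^2 - V_2^2)
Substituting knowns: 26.838 = 0.5·rho·(8.925² − 5.097²)/1000
Solving for rho: rho = 2·(26.838·1000)/(8.925² − 5.097²) = 1000 kg/m³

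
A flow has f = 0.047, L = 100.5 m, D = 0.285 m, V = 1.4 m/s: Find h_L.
Formula: h_L = f \frac{L}{D} \frac{V^2}{2g}
h_L = 0.047·(100.5/0.285)·1.4²/(2·9.81) = 1.656 m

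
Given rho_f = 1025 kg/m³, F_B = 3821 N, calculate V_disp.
Formula: F_B = \rho_f g V_{disp}
Substituting knowns: 3821 = 1025·9.81·V_disp
Solving for V_disp: V_disp = 3821/(1025·9.81) = 0.38 m³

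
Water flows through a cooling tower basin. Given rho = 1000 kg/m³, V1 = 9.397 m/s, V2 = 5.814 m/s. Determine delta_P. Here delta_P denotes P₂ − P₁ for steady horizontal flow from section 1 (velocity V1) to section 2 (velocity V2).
Formula: \Delta P = \frac{1}{2} \rho (V_1^2 - V_2^2)
delta_P = 0.5·1000·(9.397² − 5.814²)/1000 = 27.25 kPa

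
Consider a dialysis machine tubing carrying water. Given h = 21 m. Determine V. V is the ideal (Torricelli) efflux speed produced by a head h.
Formula: V = \sqrt{2 g h}
V = √(2·9.81·21) = 20.3 m/s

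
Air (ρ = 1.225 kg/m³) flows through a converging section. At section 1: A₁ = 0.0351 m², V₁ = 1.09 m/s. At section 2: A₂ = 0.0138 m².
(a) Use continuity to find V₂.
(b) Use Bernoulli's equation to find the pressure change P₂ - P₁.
(a) Continuity: A₁V₁=A₂V₂ -> V₂=A₁V₁/A₂=0.0351*1.09/0.0138=2.77 m/s
(b) Bernoulli: P₂-P₁=0.5*rho*(V₁^2-V₂^2)/1000=0.5*1.225*(1.09^2-2.77^2)/1000=-0.003972 kPa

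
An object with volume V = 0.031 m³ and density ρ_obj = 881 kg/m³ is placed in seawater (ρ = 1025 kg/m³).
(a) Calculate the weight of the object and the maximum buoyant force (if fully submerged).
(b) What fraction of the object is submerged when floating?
(a) W=rho_obj*g*V=881*9.81*0.031=267.9 N; F_B(max)=rho*g*V=1025*9.81*0.031=311.7 N
(b) Floating fraction=rho_obj/rho=881/1025=0.860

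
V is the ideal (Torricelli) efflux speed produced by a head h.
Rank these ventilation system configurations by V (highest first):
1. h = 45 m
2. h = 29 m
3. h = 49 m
Case 1: V = 29.71 m/s
Case 2: V = 23.85 m/s
Case 3: V = 31.01 m/s
Ranking (highest first): 3, 1, 2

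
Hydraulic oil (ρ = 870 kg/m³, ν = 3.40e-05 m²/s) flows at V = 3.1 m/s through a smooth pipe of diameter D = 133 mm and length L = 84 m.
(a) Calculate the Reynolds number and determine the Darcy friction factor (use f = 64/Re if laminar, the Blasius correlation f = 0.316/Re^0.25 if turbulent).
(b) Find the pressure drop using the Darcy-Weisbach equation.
(a) Re = V·D/ν = 3.1·0.133/3.40e-05 = 12126 → turbulent (Re > 4000); f = 0.316/Re^0.25 = 0.316/12126^0.25 = 0.030113
(b) Darcy-Weisbach: ΔP = f·(L/D)·½ρV²/1000 = 0.030113·(84/0.133)·½·870·3.1²/1000 = 79.5 kPa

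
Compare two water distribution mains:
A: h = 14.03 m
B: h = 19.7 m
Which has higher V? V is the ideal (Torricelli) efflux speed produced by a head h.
V(A) = 16.59 m/s, V(B) = 19.66 m/s. Answer: B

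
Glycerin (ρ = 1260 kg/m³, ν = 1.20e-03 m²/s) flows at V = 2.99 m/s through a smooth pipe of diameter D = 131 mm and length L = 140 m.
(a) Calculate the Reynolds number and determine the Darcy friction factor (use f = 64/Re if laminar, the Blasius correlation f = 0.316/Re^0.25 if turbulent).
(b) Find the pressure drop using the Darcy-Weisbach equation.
(a) Re = V·D/ν = 2.99·0.131/1.20e-03 = 326.41 → laminar (Re < 2300); f = 64/Re = 64/326.41 = 0.19607
(b) Darcy-Weisbach: ΔP = f·(L/D)·½ρV²/1000 = 0.19607·(140/0.131)·½·1260·2.99²/1000 = 1180 kPa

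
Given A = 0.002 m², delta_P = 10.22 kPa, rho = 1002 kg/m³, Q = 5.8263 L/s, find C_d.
Formula: Q = C_d A \sqrt{\frac{2 \Delta P}{\rho}}
Substituting knowns: 5.8263 = C_d·0.002·√(2·(10.22·1000)/1002)·1000
Solving for C_d: C_d = (5.8263/1000)/(0.002·√(2·(10.22·1000)/1002)) = 0.645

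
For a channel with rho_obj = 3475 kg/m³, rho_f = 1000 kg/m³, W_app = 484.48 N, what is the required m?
Formula: W_{app} = mg\left(1 - \frac{\rho_f}{\rho_{obj}}\right)
Substituting knowns: 484.48 = m·9.81·(1 − 1000/3475)
Solving for m: m = 484.48/(9.81·(1 − 1000/3475)) = 69.34 kg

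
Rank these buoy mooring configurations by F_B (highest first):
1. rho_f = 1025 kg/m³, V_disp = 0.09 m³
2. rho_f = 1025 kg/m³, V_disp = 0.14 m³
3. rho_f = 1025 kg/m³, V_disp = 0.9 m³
Case 1: F_B = 905 N
Case 2: F_B = 1408 N
Case 3: F_B = 9050 N
Ranking (highest first): 3, 2, 1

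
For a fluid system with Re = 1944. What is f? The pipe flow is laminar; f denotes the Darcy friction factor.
Formula: f = \frac{64}{Re}
f = 64/1944 = 0.03292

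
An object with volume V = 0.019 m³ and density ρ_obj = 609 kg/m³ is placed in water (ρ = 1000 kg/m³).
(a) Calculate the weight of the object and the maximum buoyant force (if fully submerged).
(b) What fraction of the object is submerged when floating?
(a) W=rho_obj*g*V=609*9.81*0.019=113.5 N; F_B(max)=rho*g*V=1000*9.81*0.019=186.4 N
(b) Floating fraction=rho_obj/rho=609/1000=0.609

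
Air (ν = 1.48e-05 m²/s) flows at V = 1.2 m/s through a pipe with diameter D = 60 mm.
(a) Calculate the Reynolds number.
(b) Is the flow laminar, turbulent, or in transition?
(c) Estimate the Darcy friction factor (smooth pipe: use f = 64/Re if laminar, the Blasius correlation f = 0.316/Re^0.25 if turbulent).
(a) Re = V·D/ν = 1.2·0.06/1.48e-05 = 4864.9
(b) Flow regime: turbulent (Re > 4000)
(c) Friction factor: f = 0.316/Re^0.25 = 0.316/4864.9^0.25 = 0.03784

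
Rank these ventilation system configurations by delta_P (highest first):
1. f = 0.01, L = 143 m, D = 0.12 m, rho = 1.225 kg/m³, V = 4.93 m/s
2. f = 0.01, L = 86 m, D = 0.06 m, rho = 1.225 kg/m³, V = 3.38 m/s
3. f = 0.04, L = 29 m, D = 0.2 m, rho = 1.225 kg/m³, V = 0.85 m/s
Case 1: delta_P = 0.1774 kPa
Case 2: delta_P = 0.1003 kPa
Case 3: delta_P = 0.002567 kPa
Ranking (highest first): 1, 2, 3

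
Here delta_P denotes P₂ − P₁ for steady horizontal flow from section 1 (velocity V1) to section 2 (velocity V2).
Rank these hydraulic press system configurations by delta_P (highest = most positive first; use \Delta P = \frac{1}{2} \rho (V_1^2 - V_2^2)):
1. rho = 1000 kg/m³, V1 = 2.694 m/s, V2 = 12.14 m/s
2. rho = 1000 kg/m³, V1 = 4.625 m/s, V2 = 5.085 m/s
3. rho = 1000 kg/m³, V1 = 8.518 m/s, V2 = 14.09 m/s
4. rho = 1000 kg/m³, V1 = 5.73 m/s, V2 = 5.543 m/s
Case 1: delta_P = -70.06 kPa
Case 2: delta_P = -2.233 kPa
Case 3: delta_P = -62.99 kPa
Case 4: delta_P = 1.054 kPa
Ranking (highest first): 4, 2, 3, 1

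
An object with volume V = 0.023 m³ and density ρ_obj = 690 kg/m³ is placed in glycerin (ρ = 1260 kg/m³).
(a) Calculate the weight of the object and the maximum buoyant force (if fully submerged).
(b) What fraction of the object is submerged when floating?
(a) W=rho_obj*g*V=690*9.81*0.023=155.7 N; F_B(max)=rho*g*V=1260*9.81*0.023=284.3 N
(b) Floating fraction=rho_obj/rho=690/1260=0.548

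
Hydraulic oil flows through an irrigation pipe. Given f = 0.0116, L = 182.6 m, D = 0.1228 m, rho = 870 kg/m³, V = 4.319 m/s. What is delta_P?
Formula: \Delta P = f \frac{L}{D} \frac{\rho V^2}{2}
delta_P = 0.0116·(182.6/0.1228)·0.5·870·4.319²/1000 = 140 kPa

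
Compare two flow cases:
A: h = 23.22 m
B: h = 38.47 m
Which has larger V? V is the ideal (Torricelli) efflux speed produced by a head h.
V(A) = 21.34 m/s, V(B) = 27.47 m/s. Answer: B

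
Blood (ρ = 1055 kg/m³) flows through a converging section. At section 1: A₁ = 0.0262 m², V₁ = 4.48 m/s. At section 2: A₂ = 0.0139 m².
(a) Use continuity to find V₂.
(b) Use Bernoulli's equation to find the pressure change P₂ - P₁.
(a) Continuity: A₁V₁=A₂V₂ -> V₂=A₁V₁/A₂=0.0262*4.48/0.0139=8.44 m/s
(b) Bernoulli: P₂-P₁=0.5*rho*(V₁^2-V₂^2)/1000=0.5*1055*(4.48^2-8.44^2)/1000=-26.99 kPa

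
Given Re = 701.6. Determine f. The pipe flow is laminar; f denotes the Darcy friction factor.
Formula: f = \frac{64}{Re}
f = 64/701.6 = 0.09122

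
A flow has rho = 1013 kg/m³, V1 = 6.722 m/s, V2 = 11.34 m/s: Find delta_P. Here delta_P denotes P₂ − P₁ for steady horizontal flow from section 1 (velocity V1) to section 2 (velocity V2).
Formula: \Delta P = \frac{1}{2} \rho (V_1^2 - V_2^2)
delta_P = 0.5·1013·(6.722² − 11.34²)/1000 = -42.25 kPa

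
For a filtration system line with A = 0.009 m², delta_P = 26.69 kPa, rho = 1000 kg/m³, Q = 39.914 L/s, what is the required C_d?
Formula: Q = C_d A \sqrt{\frac{2 \Delta P}{\rho}}
Substituting knowns: 39.914 = C_d·0.009·√(2·(26.69·1000)/1000)·1000
Solving for C_d: C_d = (39.914/1000)/(0.009·√(2·(26.69·1000)/1000)) = 0.607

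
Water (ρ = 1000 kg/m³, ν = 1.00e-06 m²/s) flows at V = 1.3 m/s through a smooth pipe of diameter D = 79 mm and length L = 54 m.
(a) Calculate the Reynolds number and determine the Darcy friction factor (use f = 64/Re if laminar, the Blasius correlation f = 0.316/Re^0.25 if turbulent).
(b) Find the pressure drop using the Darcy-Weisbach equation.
(a) Re = V·D/ν = 1.3·0.079/1.00e-06 = 102700 → turbulent (Re > 4000); f = 0.316/Re^0.25 = 0.316/102700^0.25 = 0.017652 (Blasius is strictly valid for Re ≲ 1e5; used here as the smooth-pipe estimate the problem specifies)
(b) Darcy-Weisbach: ΔP = f·(L/D)·½ρV²/1000 = 0.017652·(54/0.079)·½·1000·1.3²/1000 = 10.2 kPa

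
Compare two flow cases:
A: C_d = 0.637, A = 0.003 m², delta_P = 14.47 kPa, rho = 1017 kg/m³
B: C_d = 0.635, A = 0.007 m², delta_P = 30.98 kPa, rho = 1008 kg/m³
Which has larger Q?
Q(A) = 10.19 L/s, Q(B) = 34.85 L/s. Answer: B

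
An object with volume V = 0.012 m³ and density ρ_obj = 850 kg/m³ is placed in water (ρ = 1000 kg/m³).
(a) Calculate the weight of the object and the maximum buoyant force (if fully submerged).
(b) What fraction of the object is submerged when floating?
(a) W=rho_obj*g*V=850*9.81*0.012=100.1 N; F_B(max)=rho*g*V=1000*9.81*0.012=117.7 N
(b) Floating fraction=rho_obj/rho=850/1000=0.850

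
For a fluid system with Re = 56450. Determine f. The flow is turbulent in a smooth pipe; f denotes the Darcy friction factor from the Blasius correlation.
Formula: f = \frac{0.316}{Re^{0.25}}
f = 0.316/56450^0.25 = 0.0205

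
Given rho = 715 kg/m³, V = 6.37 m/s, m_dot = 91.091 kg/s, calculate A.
Formula: \dot{m} = \rho A V
Substituting knowns: 91.091 = 715·A·6.37
Solving for A: A = 91.091/(715·6.37) = 0.02 m²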